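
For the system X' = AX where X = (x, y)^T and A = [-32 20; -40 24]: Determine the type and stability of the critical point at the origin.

A = [[-32,20],[-40,24]]; det(A-λI) = λ^2 + 8λ + 32.
λ = -4 ± 4i: negative real part.

stable spiral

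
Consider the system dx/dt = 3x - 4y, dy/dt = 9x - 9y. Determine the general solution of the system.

x(t) = -2c_1e^(-3t) - 2c_2te^(-3t) + c_2e^(-3t), y(t) = -3c_1e^(-3t) - 3c_2te^(-3t) + 2c_2e^(-3t)

Coefficient matrix A = [[3, -4], [9, -9]].
Characteristic polynomial det(A - λI) = λ^2 + 6λ + 9 = 0.
Single eigenvalue λ = -3 with algebraic multiplicity 2.
Eigenvector v = (-2,-3); generalized eigenvector w with (A-λI)w=v is (1,2).
General solution: e^(-3t)[c_1·v + c_2·(t·v + w)].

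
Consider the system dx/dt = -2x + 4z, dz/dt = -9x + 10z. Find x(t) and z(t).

Coefficient matrix A = [[-2, 4], [-9, 10]].
Characteristic polynomial det(A - λI) = λ^2 - 8λ + 16 = 0.
Single eigenvalue λ = 4 with algebraic multiplicity 2.
Eigenvector v = (-2,-3); generalized eigenvector w with (A-λI)w=v is (1,1).
General solution: e^(4t)[K_1·v + K_2·(t·v + w)].

x(t) = -2K_1e^(4t) - 2K_2te^(4t) + K_2e^(4t), z(t) = -3K_1e^(4t) - 3K_2te^(4t) + K_2e^(4t)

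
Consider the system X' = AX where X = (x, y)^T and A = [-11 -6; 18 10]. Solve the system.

x(t) = c_1e^(t) - 2c_2e^(-2t), y(t) = -2c_1e^(t) + 3c_2e^(-2t)

Coefficient matrix A = [[-11, -6], [18, 10]].
Characteristic polynomial det(A - λI) = λ^2 + λ - 2 = 0.
Eigenvalues λ = 1, -2.
For λ=1: (A-λI) row 1 is [-12, -6], so an eigenvector is (1, -2).
For λ=-2: (A-λI) row 1 is [-9, -6], so an eigenvector is (-2, 3).
General solution: c_1e^(t)(1,-2) + c_2e^(-2t)(-2,3).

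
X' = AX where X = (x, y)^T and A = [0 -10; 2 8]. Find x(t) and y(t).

x(t) = c_1e^(4t)sin(2t) + 2c_1e^(4t)cos(2t) + 2c_2e^(4t)sin(2t) - c_2e^(4t)cos(2t), y(t) = -c_1e^(4t)cos(2t) - c_2e^(4t)sin(2t)

Coefficient matrix A = [[0, -10], [2, 8]].
Characteristic polynomial det(A - λI) = λ^2 - 8λ + 20 = 0.
Eigenvalues λ = 4 ± 2i (complex conjugate pair).
For λ=4+2i: an eigenvector is (2,-1) - i(1,0) = (2 - i, -1).
A real fundamental pair from Re and Im of e^((4+2i)t)v: X_1 = e^(4t)(cos(2t)·(2,-1) + sin(2t)·(1,0)), X_2 = e^(4t)(sin(2t)·(2,-1) - cos(2t)·(1,0)).
General solution: c_1X_1 + c_2X_2.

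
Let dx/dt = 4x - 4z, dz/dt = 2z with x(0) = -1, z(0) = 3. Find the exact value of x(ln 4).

A = [[4,-4],[0,2]]; eigenvalues λ = 2, 4.
Eigenvectors: (2,1) for λ=2, (-1,0) for λ=4.
From the initial condition, c_1 = 3, c_2 = 7.
x(ln 4) = (3)(4^2)(2) + (7)(4^4)(-1) = -1696.

-1696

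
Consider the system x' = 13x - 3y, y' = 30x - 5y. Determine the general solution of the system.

x(t) = -C_1e^(4t)cos(3t) - C_2e^(4t)sin(3t), y(t) = -C_1e^(4t)sin(3t) - 3C_1e^(4t)cos(3t) - 3C_2e^(4t)sin(3t) + C_2e^(4t)cos(3t)

Coefficient matrix A = [[13, -3], [30, -5]].
Characteristic polynomial det(A - λI) = λ^2 - 8λ + 25 = 0.
Eigenvalues λ = 4 ± 3i (complex conjugate pair).
For λ=4+3i: an eigenvector is (-1,-3) - i(0,-1) = (-1, -3 + i).
A real fundamental pair from Re and Im of e^((4+3i)t)v: X_1 = e^(4t)(cos(3t)·(-1,-3) + sin(3t)·(0,-1)), X_2 = e^(4t)(sin(3t)·(-1,-3) - cos(3t)·(0,-1)).
General solution: C_1X_1 + C_2X_2.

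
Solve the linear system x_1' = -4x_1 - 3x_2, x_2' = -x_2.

x_1(t) = C_1e^(-4t) + C_2e^(-t), x_2(t) = -C_2e^(-t)

Coefficient matrix A = [[-4, -3], [0, -1]].
Characteristic polynomial det(A - λI) = λ^2 + 5λ + 4 = 0.
Eigenvalues λ = -4, -1.
For λ=-4: (A-λI) row 1 is [0, -3], so an eigenvector is (1, 0).
For λ=-1: (A-λI) row 1 is [-3, -3], so an eigenvector is (1, -1).
General solution: C_1e^(-4t)(1,0) + C_2e^(-t)(1,-1).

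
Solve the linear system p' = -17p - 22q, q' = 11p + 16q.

p(t) = -K_1e^(5t) + 2K_2e^(-6t), q(t) = K_1e^(5t) - K_2e^(-6t)

Coefficient matrix A = [[-17, -22], [11, 16]].
Characteristic polynomial det(A - λI) = λ^2 + λ - 30 = 0.
Eigenvalues λ = 5, -6.
For λ=5: (A-λI) row 1 is [-22, -22], so an eigenvector is (-1, 1).
For λ=-6: (A-λI) row 1 is [-11, -22], so an eigenvector is (2, -1).
General solution: K_1e^(5t)(-1,1) + K_2e^(-6t)(2,-1).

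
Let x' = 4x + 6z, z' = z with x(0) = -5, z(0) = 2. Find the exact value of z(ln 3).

6

A = [[4,6],[0,1]]; eigenvalues λ = 4, 1.
Eigenvectors: (-1,0) for λ=4, (2,-1) for λ=1.
From the initial condition, c_1 = 1, c_2 = -2.
z(ln 3) = (1)(3^4)(0) + (-2)(3^1)(-1) = 6.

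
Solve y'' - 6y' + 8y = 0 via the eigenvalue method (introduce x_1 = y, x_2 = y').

Let x_1 = y, x_2 = y'. Then x_1' = x_2 and x_2' = -8x_1 + 6x_2.
A = [[0,1],[-8,6]]; det(A-λI) = λ^2 - 6λ + 8.
Eigenvalues λ = 4, 2 with eigenvectors (1,4), (1,2).

y(t) = C_1e^(4t) + C_2e^(2t)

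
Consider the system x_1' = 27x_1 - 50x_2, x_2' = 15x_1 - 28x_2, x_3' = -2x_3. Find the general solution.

Coefficient matrix A = [[27, -50, 0], [15, -28, 0], [0, 0, -2]].
det(A - λI) = 0 gives eigenvalues λ = -2, 2, -3.
For λ=-2: eigenvector (0,0,1).
For λ=2: eigenvector (2,1,0).
For λ=-3: eigenvector (-5,-3,0).
General solution: K_1e^(-2t)(0,0,1) + K_2e^(2t)(2,1,0) + K_3e^(-3t)(-5,-3,0).

x_1(t) = 2K_2e^(2t) - 5K_3e^(-3t), x_2(t) = K_2e^(2t) - 3K_3e^(-3t), x_3(t) = K_1e^(-2t)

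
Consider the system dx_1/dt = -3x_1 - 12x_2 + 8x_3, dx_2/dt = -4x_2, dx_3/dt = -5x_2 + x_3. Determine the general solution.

Coefficient matrix A = [[-3, -12, 8], [0, -4, 0], [0, -5, 1]].
det(A - λI) = 0 gives eigenvalues λ = -3, -4, 1.
For λ=-3: eigenvector (1,0,0).
For λ=-4: eigenvector (4,1,1).
For λ=1: eigenvector (2,0,1).
General solution: K_1e^(-3t)(1,0,0) + K_2e^(-4t)(4,1,1) + K_3e^(t)(2,0,1).

x_1(t) = K_1e^(-3t) + 4K_2e^(-4t) + 2K_3e^(t), x_2(t) = K_2e^(-4t), x_3(t) = K_2e^(-4t) + K_3e^(t)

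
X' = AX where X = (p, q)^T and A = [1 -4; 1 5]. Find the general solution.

Coefficient matrix A = [[1, -4], [1, 5]].
Characteristic polynomial det(A - λI) = λ^2 - 6λ + 9 = 0.
Single eigenvalue λ = 3 with algebraic multiplicity 2.
Eigenvector v = (2,-1); generalized eigenvector w with (A-λI)w=v is (-3,1).
General solution: e^(3t)[C_1·v + C_2·(t·v + w)].

p(t) = 2C_1e^(3t) + 2C_2te^(3t) - 3C_2e^(3t), q(t) = -C_1e^(3t) - C_2te^(3t) + C_2e^(3t)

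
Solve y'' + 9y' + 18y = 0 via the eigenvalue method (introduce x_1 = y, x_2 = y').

y(t) = c_1e^(-6t) + c_2e^(-3t)

Let x_1 = y, x_2 = y'. Then x_1' = x_2 and x_2' = -18x_1 - 9x_2.
A = [[0,1],[-18,-9]]; det(A-λI) = λ^2 + 9λ + 18.
Eigenvalues λ = -6, -3 with eigenvectors (1,-6), (1,-3).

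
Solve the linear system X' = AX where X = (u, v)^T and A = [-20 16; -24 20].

Coefficient matrix A = [[-20, 16], [-24, 20]].
Characteristic polynomial det(A - λI) = λ^2 - 16 = 0.
Eigenvalues λ = -4, 4.
For λ=-4: (A-λI) row 1 is [-16, 16], so an eigenvector is (-1, -1).
For λ=4: (A-λI) row 1 is [-24, 16], so an eigenvector is (2, 3).
General solution: K_1e^(-4t)(-1,-1) + K_2e^(4t)(2,3).

u(t) = -K_1e^(-4t) + 2K_2e^(4t), v(t) = -K_1e^(-4t) + 3K_2e^(4t)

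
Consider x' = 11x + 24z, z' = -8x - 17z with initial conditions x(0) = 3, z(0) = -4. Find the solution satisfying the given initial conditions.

Coefficient matrix A = [[11, 24], [-8, -17]].
Characteristic polynomial det(A - λI) = λ^2 + 6λ + 5 = 0.
Eigenvalues λ = -1, -5.
For λ=-1: (A-λI) row 1 is [12, 24], so an eigenvector is (2, -1).
For λ=-5: (A-λI) row 1 is [16, 24], so an eigenvector is (3, -2).
General solution: K_1e^(-t)(2,-1) + K_2e^(-5t)(3,-2).
Applying x(0)=3, z(0)=-4 gives K_1=-6, K_2=5.

x(t) = -12e^(-t) + 15e^(-5t), z(t) = 6e^(-t) - 10e^(-5t)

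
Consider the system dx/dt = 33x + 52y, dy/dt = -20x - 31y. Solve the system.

Coefficient matrix A = [[33, 52], [-20, -31]].
Characteristic polynomial det(A - λI) = λ^2 - 2λ + 17 = 0.
Eigenvalues λ = 1 ± 4i (complex conjugate pair).
For λ=1+4i: an eigenvector is (3,-2) - i(-2,1) = (3 + 2i, -2 - i).
A real fundamental pair from Re and Im of e^((1+4i)t)v: X_1 = e^(t)(cos(4t)·(3,-2) + sin(4t)·(-2,1)), X_2 = e^(t)(sin(4t)·(3,-2) - cos(4t)·(-2,1)).
General solution: K_1X_1 + K_2X_2.

x(t) = -2K_1e^(t)sin(4t) + 3K_1e^(t)cos(4t) + 3K_2e^(t)sin(4t) + 2K_2e^(t)cos(4t), y(t) = K_1e^(t)sin(4t) - 2K_1e^(t)cos(4t) - 2K_2e^(t)sin(4t) - K_2e^(t)cos(4t)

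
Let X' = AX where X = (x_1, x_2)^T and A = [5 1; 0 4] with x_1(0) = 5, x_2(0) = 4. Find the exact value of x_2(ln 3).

A = [[5,1],[0,4]]; eigenvalues λ = 4, 5.
Eigenvectors: (1,-1) for λ=4, (1,0) for λ=5.
From the initial condition, c_1 = -4, c_2 = 9.
x_2(ln 3) = (-4)(3^4)(-1) + (9)(3^5)(0) = 324.

324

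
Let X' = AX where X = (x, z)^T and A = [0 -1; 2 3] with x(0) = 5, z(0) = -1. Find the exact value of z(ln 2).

A = [[0,-1],[2,3]]; eigenvalues λ = 1, 2.
Eigenvectors: (-1,1) for λ=1, (1,-2) for λ=2.
From the initial condition, c_1 = -9, c_2 = -4.
z(ln 2) = (-9)(2^1)(1) + (-4)(2^2)(-2) = 14.

14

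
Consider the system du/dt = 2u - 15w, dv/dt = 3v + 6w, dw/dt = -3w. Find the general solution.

Coefficient matrix A = [[2, 0, -15], [0, 3, 6], [0, 0, -3]].
det(A - λI) = 0 gives eigenvalues λ = -3, 3, 2.
For λ=-3: eigenvector (3,-1,1).
For λ=3: eigenvector (0,1,0).
For λ=2: eigenvector (1,0,0).
General solution: c_1e^(-3t)(3,-1,1) + c_2e^(3t)(0,1,0) + c_3e^(2t)(1,0,0).

u(t) = 3c_1e^(-3t) + c_3e^(2t), v(t) = -c_1e^(-3t) + c_2e^(3t), w(t) = c_1e^(-3t)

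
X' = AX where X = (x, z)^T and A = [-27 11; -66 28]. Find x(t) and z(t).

Coefficient matrix A = [[-27, 11], [-66, 28]].
Characteristic polynomial det(A - λI) = λ^2 - λ - 30 = 0.
Eigenvalues λ = 6, -5.
For λ=6: (A-λI) row 1 is [-33, 11], so an eigenvector is (1, 3).
For λ=-5: (A-λI) row 1 is [-22, 11], so an eigenvector is (-1, -2).
General solution: c_1e^(6t)(1,3) + c_2e^(-5t)(-1,-2).

x(t) = c_1e^(6t) - c_2e^(-5t), z(t) = 3c_1e^(6t) - 2c_2e^(-5t)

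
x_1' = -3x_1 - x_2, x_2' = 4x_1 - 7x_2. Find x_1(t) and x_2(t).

x_1(t) = C_1e^(-5t) + C_2te^(-5t) + 2C_2e^(-5t), x_2(t) = 2C_1e^(-5t) + 2C_2te^(-5t) + 3C_2e^(-5t)

Coefficient matrix A = [[-3, -1], [4, -7]].
Characteristic polynomial det(A - λI) = λ^2 + 10λ + 25 = 0.
Single eigenvalue λ = -5 with algebraic multiplicity 2.
Eigenvector v = (1,2); generalized eigenvector w with (A-λI)w=v is (2,3).
General solution: e^(-5t)[C_1·v + C_2·(t·v + w)].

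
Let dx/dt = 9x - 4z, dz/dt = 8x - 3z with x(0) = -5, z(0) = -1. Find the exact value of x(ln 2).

A = [[9,-4],[8,-3]]; eigenvalues λ = 1, 5.
Eigenvectors: (1,2) for λ=1, (-1,-1) for λ=5.
From the initial condition, c_1 = 4, c_2 = 9.
x(ln 2) = (4)(2^1)(1) + (9)(2^5)(-1) = -280.

-280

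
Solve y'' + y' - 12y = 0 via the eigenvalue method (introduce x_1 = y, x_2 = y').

y(t) = c_1e^(-4t) + c_2e^(3t)

Let x_1 = y, x_2 = y'. Then x_1' = x_2 and x_2' = 12x_1 - x_2.
A = [[0,1],[12,-1]]; det(A-λI) = λ^2 + λ - 12.
Eigenvalues λ = -4, 3 with eigenvectors (1,-4), (1,3).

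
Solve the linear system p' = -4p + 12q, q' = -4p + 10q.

p(t) = 2c_1e^(2t) - 3c_2e^(4t), q(t) = c_1e^(2t) - 2c_2e^(4t)

Coefficient matrix A = [[-4, 12], [-4, 10]].
Characteristic polynomial det(A - λI) = λ^2 - 6λ + 8 = 0.
Eigenvalues λ = 2, 4.
For λ=2: (A-λI) row 1 is [-6, 12], so an eigenvector is (2, 1).
For λ=4: (A-λI) row 1 is [-8, 12], so an eigenvector is (-3, -2).
General solution: c_1e^(2t)(2,1) + c_2e^(4t)(-3,-2).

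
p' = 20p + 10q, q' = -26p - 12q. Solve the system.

p(t) = -c_1e^(4t)sin(2t) - 2c_1e^(4t)cos(2t) - 2c_2e^(4t)sin(2t) + c_2e^(4t)cos(2t), q(t) = 2c_1e^(4t)sin(2t) + 3c_1e^(4t)cos(2t) + 3c_2e^(4t)sin(2t) - 2c_2e^(4t)cos(2t)

Coefficient matrix A = [[20, 10], [-26, -12]].
Characteristic polynomial det(A - λI) = λ^2 - 8λ + 20 = 0.
Eigenvalues λ = 4 ± 2i (complex conjugate pair).
For λ=4+2i: an eigenvector is (-2,3) - i(-1,2) = (-2 + i, 3 - 2i).
A real fundamental pair from Re and Im of e^((4+2i)t)v: X_1 = e^(4t)(cos(2t)·(-2,3) + sin(2t)·(-1,2)), X_2 = e^(4t)(sin(2t)·(-2,3) - cos(2t)·(-1,2)).
General solution: c_1X_1 + c_2X_2.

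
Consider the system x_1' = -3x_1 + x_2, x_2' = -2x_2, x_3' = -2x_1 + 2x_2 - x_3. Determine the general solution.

x_1(t) = K_1e^(-2t) - K_2e^(-3t), x_2(t) = K_1e^(-2t), x_3(t) = -K_2e^(-3t) + K_3e^(-t)

Coefficient matrix A = [[-3, 1, 0], [0, -2, 0], [-2, 2, -1]].
det(A - λI) = 0 gives eigenvalues λ = -2, -3, -1.
For λ=-2: eigenvector (1,1,0).
For λ=-3: eigenvector (-1,0,-1).
For λ=-1: eigenvector (0,0,1).
General solution: K_1e^(-2t)(1,1,0) + K_2e^(-3t)(-1,0,-1) + K_3e^(-t)(0,0,1).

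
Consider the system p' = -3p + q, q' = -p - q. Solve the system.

Coefficient matrix A = [[-3, 1], [-1, -1]].
Characteristic polynomial det(A - λI) = λ^2 + 4λ + 4 = 0.
Single eigenvalue λ = -2 with algebraic multiplicity 2.
Eigenvector v = (1,1); generalized eigenvector w with (A-λI)w=v is (1,2).
General solution: e^(-2t)[C_1·v + C_2·(t·v + w)].

p(t) = C_1e^(-2t) + C_2te^(-2t) + C_2e^(-2t), q(t) = C_1e^(-2t) + C_2te^(-2t) + 2C_2e^(-2t)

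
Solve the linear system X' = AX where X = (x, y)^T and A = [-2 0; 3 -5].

Coefficient matrix A = [[-2, 0], [3, -5]].
Characteristic polynomial det(A - λI) = λ^2 + 7λ + 10 = 0.
Eigenvalues λ = -5, -2.
For λ=-5: (A-λI) row 1 is [3, 0], so an eigenvector is (0, 1).
For λ=-2: (A-λI) row 2 is [3, -3], so an eigenvector is (-1, -1).
General solution: c_1e^(-5t)(0,1) + c_2e^(-2t)(-1,-1).

x(t) = -c_2e^(-2t), y(t) = c_1e^(-5t) - c_2e^(-2t)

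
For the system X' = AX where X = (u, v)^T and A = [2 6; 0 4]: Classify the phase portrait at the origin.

A = [[2,6],[0,4]]; det(A-λI) = λ^2 - 6λ + 8.
λ = 2, 4: both positive.

unstable node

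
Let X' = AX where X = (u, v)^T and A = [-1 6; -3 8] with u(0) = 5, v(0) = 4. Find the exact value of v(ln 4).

A = [[-1,6],[-3,8]]; eigenvalues λ = 2, 5.
Eigenvectors: (2,1) for λ=2, (-1,-1) for λ=5.
From the initial condition, c_1 = 1, c_2 = -3.
v(ln 4) = (1)(4^2)(1) + (-3)(4^5)(-1) = 3088.

3088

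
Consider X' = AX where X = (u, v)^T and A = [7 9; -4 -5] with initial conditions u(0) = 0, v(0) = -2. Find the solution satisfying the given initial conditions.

Coefficient matrix A = [[7, 9], [-4, -5]].
Characteristic polynomial det(A - λI) = λ^2 - 2λ + 1 = 0.
Single eigenvalue λ = 1 with algebraic multiplicity 2.
Eigenvector v = (3,-2); generalized eigenvector w with (A-λI)w=v is (2,-1).
General solution: e^(t)[c_1·v + c_2·(t·v + w)].
Applying u(0)=0, v(0)=-2 gives c_1=4, c_2=-6.

u(t) = -18te^(t), v(t) = 12te^(t) - 2e^(t)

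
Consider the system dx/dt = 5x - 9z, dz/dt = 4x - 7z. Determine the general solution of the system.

Coefficient matrix A = [[5, -9], [4, -7]].
Characteristic polynomial det(A - λI) = λ^2 + 2λ + 1 = 0.
Single eigenvalue λ = -1 with algebraic multiplicity 2.
Eigenvector v = (3,2); generalized eigenvector w with (A-λI)w=v is (-1,-1).
General solution: e^(-t)[C_1·v + C_2·(t·v + w)].

x(t) = 3C_1e^(-t) + 3C_2te^(-t) - C_2e^(-t), z(t) = 2C_1e^(-t) + 2C_2te^(-t) - C_2e^(-t)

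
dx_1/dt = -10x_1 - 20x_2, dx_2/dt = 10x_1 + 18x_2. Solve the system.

Coefficient matrix A = [[-10, -20], [10, 18]].
Characteristic polynomial det(A - λI) = λ^2 - 8λ + 20 = 0.
Eigenvalues λ = 4 ± 2i (complex conjugate pair).
For λ=4+2i: an eigenvector is (1,-1) - i(3,-2) = (1 - 3i, -1 + 2i).
A real fundamental pair from Re and Im of e^((4+2i)t)v: X_1 = e^(4t)(cos(2t)·(1,-1) + sin(2t)·(3,-2)), X_2 = e^(4t)(sin(2t)·(1,-1) - cos(2t)·(3,-2)).
General solution: K_1X_1 + K_2X_2.

x_1(t) = 3K_1e^(4t)sin(2t) + K_1e^(4t)cos(2t) + K_2e^(4t)sin(2t) - 3K_2e^(4t)cos(2t), x_2(t) = -2K_1e^(4t)sin(2t) - K_1e^(4t)cos(2t) - K_2e^(4t)sin(2t) + 2K_2e^(4t)cos(2t)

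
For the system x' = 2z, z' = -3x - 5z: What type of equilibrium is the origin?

stable node

A = [[0,2],[-3,-5]]; det(A-λI) = λ^2 + 5λ + 6.
λ = -3, -2: both negative.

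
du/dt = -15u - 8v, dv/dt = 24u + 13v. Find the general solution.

u(t) = -2C_1e^(-3t) - C_2e^(t), v(t) = 3C_1e^(-3t) + 2C_2e^(t)

Coefficient matrix A = [[-15, -8], [24, 13]].
Characteristic polynomial det(A - λI) = λ^2 + 2λ - 3 = 0.
Eigenvalues λ = -3, 1.
For λ=-3: (A-λI) row 1 is [-12, -8], so an eigenvector is (-2, 3).
For λ=1: (A-λI) row 1 is [-16, -8], so an eigenvector is (-1, 2).
General solution: C_1e^(-3t)(-2,3) + C_2e^(t)(-1,2).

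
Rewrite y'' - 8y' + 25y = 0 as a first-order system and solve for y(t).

Let x_1 = y, x_2 = y'. Then x_1' = x_2 and x_2' = -25x_1 + 8x_2.
A = [[0,1],[-25,8]]; det(A-λI) = λ^2 - 8λ + 25.
Eigenvalues λ = 4 ± 3i.

y(t) = C_1e^(4t)cos(3t) + C_2e^(4t)sin(3t)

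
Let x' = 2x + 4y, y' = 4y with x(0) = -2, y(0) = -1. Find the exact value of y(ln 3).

A = [[2,4],[0,4]]; eigenvalues λ = 4, 2.
Eigenvectors: (-2,-1) for λ=4, (-1,0) for λ=2.
From the initial condition, c_1 = 1, c_2 = 0.
y(ln 3) = (1)(3^4)(-1) + (0)(3^2)(0) = -81.

-81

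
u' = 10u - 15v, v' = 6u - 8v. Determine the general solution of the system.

u(t) = 2c_1e^(t)sin(3t) - c_1e^(t)cos(3t) - c_2e^(t)sin(3t) - 2c_2e^(t)cos(3t), v(t) = c_1e^(t)sin(3t) - c_1e^(t)cos(3t) - c_2e^(t)sin(3t) - c_2e^(t)cos(3t)

Coefficient matrix A = [[10, -15], [6, -8]].
Characteristic polynomial det(A - λI) = λ^2 - 2λ + 10 = 0.
Eigenvalues λ = 1 ± 3i (complex conjugate pair).
For λ=1+3i: an eigenvector is (-1,-1) - i(2,1) = (-1 - 2i, -1 - i).
A real fundamental pair from Re and Im of e^((1+3i)t)v: X_1 = e^(t)(cos(3t)·(-1,-1) + sin(3t)·(2,1)), X_2 = e^(t)(sin(3t)·(-1,-1) - cos(3t)·(2,1)).
General solution: c_1X_1 + c_2X_2.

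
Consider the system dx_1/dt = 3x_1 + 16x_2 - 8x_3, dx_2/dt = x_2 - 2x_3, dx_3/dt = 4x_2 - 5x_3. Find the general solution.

x_1(t) = c_1e^(3t) - 2c_3e^(-t), x_2(t) = -c_2e^(-3t) + c_3e^(-t), x_3(t) = -2c_2e^(-3t) + c_3e^(-t)

Coefficient matrix A = [[3, 16, -8], [0, 1, -2], [0, 4, -5]].
det(A - λI) = 0 gives eigenvalues λ = 3, -3, -1.
For λ=3: eigenvector (1,0,0).
For λ=-3: eigenvector (0,-1,-2).
For λ=-1: eigenvector (-2,1,1).
General solution: c_1e^(3t)(1,0,0) + c_2e^(-3t)(0,-1,-2) + c_3e^(-t)(-2,1,1).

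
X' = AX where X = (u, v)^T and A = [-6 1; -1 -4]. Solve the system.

u(t) = C_1e^(-5t) + C_2te^(-5t) + 2C_2e^(-5t), v(t) = C_1e^(-5t) + C_2te^(-5t) + 3C_2e^(-5t)

Coefficient matrix A = [[-6, 1], [-1, -4]].
Characteristic polynomial det(A - λI) = λ^2 + 10λ + 25 = 0.
Single eigenvalue λ = -5 with algebraic multiplicity 2.
Eigenvector v = (1,1); generalized eigenvector w with (A-λI)w=v is (2,3).
General solution: e^(-5t)[C_1·v + C_2·(t·v + w)].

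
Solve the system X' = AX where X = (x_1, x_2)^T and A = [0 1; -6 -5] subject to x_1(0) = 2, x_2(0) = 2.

Coefficient matrix A = [[0, 1], [-6, -5]].
Characteristic polynomial det(A - λI) = λ^2 + 5λ + 6 = 0.
Eigenvalues λ = -2, -3.
For λ=-2: (A-λI) row 1 is [2, 1], so an eigenvector is (1, -2).
For λ=-3: (A-λI) row 1 is [3, 1], so an eigenvector is (1, -3).
General solution: K_1e^(-2t)(1,-2) + K_2e^(-3t)(1,-3).
Applying x_1(0)=2, x_2(0)=2 gives K_1=8, K_2=-6.

x_1(t) = 8e^(-2t) - 6e^(-3t), x_2(t) = -16e^(-2t) + 18e^(-3t)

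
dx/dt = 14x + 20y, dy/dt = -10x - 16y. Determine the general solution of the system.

x(t) = -c_1e^(-6t) - 2c_2e^(4t), y(t) = c_1e^(-6t) + c_2e^(4t)

Coefficient matrix A = [[14, 20], [-10, -16]].
Characteristic polynomial det(A - λI) = λ^2 + 2λ - 24 = 0.
Eigenvalues λ = -6, 4.
For λ=-6: (A-λI) row 1 is [20, 20], so an eigenvector is (-1, 1).
For λ=4: (A-λI) row 1 is [10, 20], so an eigenvector is (-2, 1).
General solution: c_1e^(-6t)(-1,1) + c_2e^(4t)(-2,1).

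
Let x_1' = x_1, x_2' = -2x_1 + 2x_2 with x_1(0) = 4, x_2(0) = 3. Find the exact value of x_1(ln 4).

A = [[1,0],[-2,2]]; eigenvalues λ = 2, 1.
Eigenvectors: (0,-1) for λ=2, (-1,-2) for λ=1.
From the initial condition, c_1 = 5, c_2 = -4.
x_1(ln 4) = (5)(4^2)(0) + (-4)(4^1)(-1) = 16.

16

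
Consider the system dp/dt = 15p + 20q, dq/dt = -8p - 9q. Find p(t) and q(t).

p(t) = -K_1e^(3t)sin(4t) - 2K_1e^(3t)cos(4t) - 2K_2e^(3t)sin(4t) + K_2e^(3t)cos(4t), q(t) = K_1e^(3t)sin(4t) + K_1e^(3t)cos(4t) + K_2e^(3t)sin(4t) - K_2e^(3t)cos(4t)

Coefficient matrix A = [[15, 20], [-8, -9]].
Characteristic polynomial det(A - λI) = λ^2 - 6λ + 25 = 0.
Eigenvalues λ = 3 ± 4i (complex conjugate pair).
For λ=3+4i: an eigenvector is (-2,1) - i(-1,1) = (-2 + i, 1 - i).
A real fundamental pair from Re and Im of e^((3+4i)t)v: X_1 = e^(3t)(cos(4t)·(-2,1) + sin(4t)·(-1,1)), X_2 = e^(3t)(sin(4t)·(-2,1) - cos(4t)·(-1,1)).
General solution: K_1X_1 + K_2X_2.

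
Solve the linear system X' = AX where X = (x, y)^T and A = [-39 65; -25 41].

Coefficient matrix A = [[-39, 65], [-25, 41]].
Characteristic polynomial det(A - λI) = λ^2 - 2λ + 26 = 0.
Eigenvalues λ = 1 ± 5i (complex conjugate pair).
For λ=1+5i: an eigenvector is (-2,-1) - i(3,2) = (-2 - 3i, -1 - 2i).
A real fundamental pair from Re and Im of e^((1+5i)t)v: X_1 = e^(t)(cos(5t)·(-2,-1) + sin(5t)·(3,2)), X_2 = e^(t)(sin(5t)·(-2,-1) - cos(5t)·(3,2)).
General solution: C_1X_1 + C_2X_2.

x(t) = 3C_1e^(t)sin(5t) - 2C_1e^(t)cos(5t) - 2C_2e^(t)sin(5t) - 3C_2e^(t)cos(5t), y(t) = 2C_1e^(t)sin(5t) - C_1e^(t)cos(5t) - C_2e^(t)sin(5t) - 2C_2e^(t)cos(5t)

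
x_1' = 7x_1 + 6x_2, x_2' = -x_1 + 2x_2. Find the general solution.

Coefficient matrix A = [[7, 6], [-1, 2]].
Characteristic polynomial det(A - λI) = λ^2 - 9λ + 20 = 0.
Eigenvalues λ = 5, 4.
For λ=5: (A-λI) row 1 is [2, 6], so an eigenvector is (3, -1).
For λ=4: (A-λI) row 1 is [3, 6], so an eigenvector is (2, -1).
General solution: K_1e^(5t)(3,-1) + K_2e^(4t)(2,-1).

x_1(t) = 3K_1e^(5t) + 2K_2e^(4t), x_2(t) = -K_1e^(5t) - K_2e^(4t)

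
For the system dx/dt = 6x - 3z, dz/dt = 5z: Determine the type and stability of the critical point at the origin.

unstable node

A = [[6,-3],[0,5]]; det(A-λI) = λ^2 - 11λ + 30.
λ = 6, 5: both positive.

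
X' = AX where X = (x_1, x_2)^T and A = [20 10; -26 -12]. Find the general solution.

x_1(t) = 2c_1e^(4t)sin(2t) - c_1e^(4t)cos(2t) - c_2e^(4t)sin(2t) - 2c_2e^(4t)cos(2t), x_2(t) = -3c_1e^(4t)sin(2t) + 2c_1e^(4t)cos(2t) + 2c_2e^(4t)sin(2t) + 3c_2e^(4t)cos(2t)

Coefficient matrix A = [[20, 10], [-26, -12]].
Characteristic polynomial det(A - λI) = λ^2 - 8λ + 20 = 0.
Eigenvalues λ = 4 ± 2i (complex conjugate pair).
For λ=4+2i: an eigenvector is (-1,2) - i(2,-3) = (-1 - 2i, 2 + 3i).
A real fundamental pair from Re and Im of e^((4+2i)t)v: X_1 = e^(4t)(cos(2t)·(-1,2) + sin(2t)·(2,-3)), X_2 = e^(4t)(sin(2t)·(-1,2) - cos(2t)·(2,-3)).
General solution: c_1X_1 + c_2X_2.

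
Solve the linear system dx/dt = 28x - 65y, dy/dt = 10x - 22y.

Coefficient matrix A = [[28, -65], [10, -22]].
Characteristic polynomial det(A - λI) = λ^2 - 6λ + 34 = 0.
Eigenvalues λ = 3 ± 5i (complex conjugate pair).
For λ=3+5i: an eigenvector is (3,1) - i(2,1) = (3 - 2i, 1 - i).
A real fundamental pair from Re and Im of e^((3+5i)t)v: X_1 = e^(3t)(cos(5t)·(3,1) + sin(5t)·(2,1)), X_2 = e^(3t)(sin(5t)·(3,1) - cos(5t)·(2,1)).
General solution: C_1X_1 + C_2X_2.

x(t) = 2C_1e^(3t)sin(5t) + 3C_1e^(3t)cos(5t) + 3C_2e^(3t)sin(5t) - 2C_2e^(3t)cos(5t), y(t) = C_1e^(3t)sin(5t) + C_1e^(3t)cos(5t) + C_2e^(3t)sin(5t) - C_2e^(3t)cos(5t)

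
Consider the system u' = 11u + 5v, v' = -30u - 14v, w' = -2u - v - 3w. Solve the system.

u(t) = -C_1e^(-4t) + C_2e^(t), v(t) = 3C_1e^(-4t) - 2C_2e^(t), w(t) = C_1e^(-4t) + C_3e^(-3t)

Coefficient matrix A = [[11, 5, 0], [-30, -14, 0], [-2, -1, -3]].
det(A - λI) = 0 gives eigenvalues λ = -4, 1, -3.
For λ=-4: eigenvector (-1,3,1).
For λ=1: eigenvector (1,-2,0).
For λ=-3: eigenvector (0,0,1).
General solution: C_1e^(-4t)(-1,3,1) + C_2e^(t)(1,-2,0) + C_3e^(-3t)(0,0,1).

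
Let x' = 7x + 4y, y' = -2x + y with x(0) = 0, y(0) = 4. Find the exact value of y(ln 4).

-3584

A = [[7,4],[-2,1]]; eigenvalues λ = 5, 3.
Eigenvectors: (-2,1) for λ=5, (1,-1) for λ=3.
From the initial condition, c_1 = -4, c_2 = -8.
y(ln 4) = (-4)(4^5)(1) + (-8)(4^3)(-1) = -3584.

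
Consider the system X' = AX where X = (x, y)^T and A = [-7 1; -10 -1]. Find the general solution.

x(t) = -C_1e^(-4t)sin(t) + C_2e^(-4t)cos(t), y(t) = -3C_1e^(-4t)sin(t) - C_1e^(-4t)cos(t) - C_2e^(-4t)sin(t) + 3C_2e^(-4t)cos(t)

Coefficient matrix A = [[-7, 1], [-10, -1]].
Characteristic polynomial det(A - λI) = λ^2 + 8λ + 17 = 0.
Eigenvalues λ = -4 ± i (complex conjugate pair).
For λ=-4+i: an eigenvector is (0,-1) - i(-1,-3) = (0 + i, -1 + 3i).
A real fundamental pair from Re and Im of e^((-4+i)t)v: X_1 = e^(-4t)(cos(t)·(0,-1) + sin(t)·(-1,-3)), X_2 = e^(-4t)(sin(t)·(0,-1) - cos(t)·(-1,-3)).
General solution: C_1X_1 + C_2X_2.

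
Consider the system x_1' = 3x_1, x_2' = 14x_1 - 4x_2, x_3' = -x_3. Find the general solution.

x_1(t) = K_1e^(3t), x_2(t) = 2K_1e^(3t) + K_2e^(-4t), x_3(t) = K_3e^(-t)

Coefficient matrix A = [[3, 0, 0], [14, -4, 0], [0, 0, -1]].
det(A - λI) = 0 gives eigenvalues λ = 3, -4, -1.
For λ=3: eigenvector (1,2,0).
For λ=-4: eigenvector (0,1,0).
For λ=-1: eigenvector (0,0,1).
General solution: K_1e^(3t)(1,2,0) + K_2e^(-4t)(0,1,0) + K_3e^(-t)(0,0,1).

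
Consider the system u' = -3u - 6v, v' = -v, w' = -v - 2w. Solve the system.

u(t) = C_1e^(-3t) - 3C_3e^(-t), v(t) = C_3e^(-t), w(t) = C_2e^(-2t) - C_3e^(-t)

Coefficient matrix A = [[-3, -6, 0], [0, -1, 0], [0, -1, -2]].
det(A - λI) = 0 gives eigenvalues λ = -3, -2, -1.
For λ=-3: eigenvector (1,0,0).
For λ=-2: eigenvector (0,0,1).
For λ=-1: eigenvector (-3,1,-1).
General solution: C_1e^(-3t)(1,0,0) + C_2e^(-2t)(0,0,1) + C_3e^(-t)(-3,1,-1).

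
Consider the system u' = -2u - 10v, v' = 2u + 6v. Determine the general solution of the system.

Coefficient matrix A = [[-2, -10], [2, 6]].
Characteristic polynomial det(A - λI) = λ^2 - 4λ + 8 = 0.
Eigenvalues λ = 2 ± 2i (complex conjugate pair).
For λ=2+2i: an eigenvector is (-1,0) - i(2,-1) = (-1 - 2i, 0 + i).
A real fundamental pair from Re and Im of e^((2+2i)t)v: X_1 = e^(2t)(cos(2t)·(-1,0) + sin(2t)·(2,-1)), X_2 = e^(2t)(sin(2t)·(-1,0) - cos(2t)·(2,-1)).
General solution: C_1X_1 + C_2X_2.

u(t) = 2C_1e^(2t)sin(2t) - C_1e^(2t)cos(2t) - C_2e^(2t)sin(2t) - 2C_2e^(2t)cos(2t), v(t) = -C_1e^(2t)sin(2t) + C_2e^(2t)cos(2t)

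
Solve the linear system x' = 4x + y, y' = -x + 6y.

x(t) = K_1e^(5t) + K_2te^(5t) - 3K_2e^(5t), y(t) = K_1e^(5t) + K_2te^(5t) - 2K_2e^(5t)

Coefficient matrix A = [[4, 1], [-1, 6]].
Characteristic polynomial det(A - λI) = λ^2 - 10λ + 25 = 0.
Single eigenvalue λ = 5 with algebraic multiplicity 2.
Eigenvector v = (1,1); generalized eigenvector w with (A-λI)w=v is (-3,-2).
General solution: e^(5t)[K_1·v + K_2·(t·v + w)].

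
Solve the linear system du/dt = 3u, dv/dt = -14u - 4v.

Coefficient matrix A = [[3, 0], [-14, -4]].
Characteristic polynomial det(A - λI) = λ^2 + λ - 12 = 0.
Eigenvalues λ = -4, 3.
For λ=-4: (A-λI) row 1 is [7, 0], so an eigenvector is (0, 1).
For λ=3: (A-λI) row 2 is [-14, -7], so an eigenvector is (1, -2).
General solution: K_1e^(-4t)(0,1) + K_2e^(3t)(1,-2).

u(t) = K_2e^(3t), v(t) = K_1e^(-4t) - 2K_2e^(3t)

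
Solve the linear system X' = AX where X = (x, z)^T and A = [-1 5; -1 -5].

Coefficient matrix A = [[-1, 5], [-1, -5]].
Characteristic polynomial det(A - λI) = λ^2 + 6λ + 10 = 0.
Eigenvalues λ = -3 ± i (complex conjugate pair).
For λ=-3+i: an eigenvector is (-1,0) - i(-2,1) = (-1 + 2i, 0 - i).
A real fundamental pair from Re and Im of e^((-3+i)t)v: X_1 = e^(-3t)(cos(t)·(-1,0) + sin(t)·(-2,1)), X_2 = e^(-3t)(sin(t)·(-1,0) - cos(t)·(-2,1)).
General solution: c_1X_1 + c_2X_2.

x(t) = -2c_1e^(-3t)sin(t) - c_1e^(-3t)cos(t) - c_2e^(-3t)sin(t) + 2c_2e^(-3t)cos(t), z(t) = c_1e^(-3t)sin(t) - c_2e^(-3t)cos(t)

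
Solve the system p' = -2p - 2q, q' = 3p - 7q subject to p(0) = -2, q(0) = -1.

p(t) = -4e^(-4t) + 2e^(-5t), q(t) = -4e^(-4t) + 3e^(-5t)

Coefficient matrix A = [[-2, -2], [3, -7]].
Characteristic polynomial det(A - λI) = λ^2 + 9λ + 20 = 0.
Eigenvalues λ = -5, -4.
For λ=-5: (A-λI) row 1 is [3, -2], so an eigenvector is (2, 3).
For λ=-4: (A-λI) row 1 is [2, -2], so an eigenvector is (1, 1).
General solution: K_1e^(-5t)(2,3) + K_2e^(-4t)(1,1).
Applying p(0)=-2, q(0)=-1 gives K_1=1, K_2=-4.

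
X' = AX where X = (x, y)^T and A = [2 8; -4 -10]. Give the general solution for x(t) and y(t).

Coefficient matrix A = [[2, 8], [-4, -10]].
Characteristic polynomial det(A - λI) = λ^2 + 8λ + 12 = 0.
Eigenvalues λ = -2, -6.
For λ=-2: (A-λI) row 1 is [4, 8], so an eigenvector is (2, -1).
For λ=-6: (A-λI) row 1 is [8, 8], so an eigenvector is (-1, 1).
General solution: C_1e^(-2t)(2,-1) + C_2e^(-6t)(-1,1).

x(t) = 2C_1e^(-2t) - C_2e^(-6t), y(t) = -C_1e^(-2t) + C_2e^(-6t)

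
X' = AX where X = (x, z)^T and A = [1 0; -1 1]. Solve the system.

Coefficient matrix A = [[1, 0], [-1, 1]].
Characteristic polynomial det(A - λI) = λ^2 - 2λ + 1 = 0.
Single eigenvalue λ = 1 with algebraic multiplicity 2.
Eigenvector v = (0,1); generalized eigenvector w with (A-λI)w=v is (-1,-3).
General solution: e^(t)[c_1·v + c_2·(t·v + w)].

x(t) = -c_2e^(t), z(t) = c_1e^(t) + c_2te^(t) - 3c_2e^(t)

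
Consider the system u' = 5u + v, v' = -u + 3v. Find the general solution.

Coefficient matrix A = [[5, 1], [-1, 3]].
Characteristic polynomial det(A - λI) = λ^2 - 8λ + 16 = 0.
Single eigenvalue λ = 4 with algebraic multiplicity 2.
Eigenvector v = (1,-1); generalized eigenvector w with (A-λI)w=v is (1,0).
General solution: e^(4t)[c_1·v + c_2·(t·v + w)].

u(t) = c_1e^(4t) + c_2te^(4t) + c_2e^(4t), v(t) = -c_1e^(4t) - c_2te^(4t)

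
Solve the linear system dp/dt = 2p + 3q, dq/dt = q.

Coefficient matrix A = [[2, 3], [0, 1]].
Characteristic polynomial det(A - λI) = λ^2 - 3λ + 2 = 0.
Eigenvalues λ = 2, 1.
For λ=2: (A-λI) row 1 is [0, 3], so an eigenvector is (1, 0).
For λ=1: (A-λI) row 1 is [1, 3], so an eigenvector is (-3, 1).
General solution: C_1e^(2t)(1,0) + C_2e^(t)(-3,1).

p(t) = C_1e^(2t) - 3C_2e^(t), q(t) = C_2e^(t)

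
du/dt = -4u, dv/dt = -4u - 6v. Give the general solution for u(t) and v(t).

Coefficient matrix A = [[-4, 0], [-4, -6]].
Characteristic polynomial det(A - λI) = λ^2 + 10λ + 24 = 0.
Eigenvalues λ = -4, -6.
For λ=-4: (A-λI) row 2 is [-4, -2], so an eigenvector is (-1, 2).
For λ=-6: (A-λI) row 1 is [2, 0], so an eigenvector is (0, 1).
General solution: C_1e^(-4t)(-1,2) + C_2e^(-6t)(0,1).

u(t) = -C_1e^(-4t), v(t) = 2C_1e^(-4t) + C_2e^(-6t)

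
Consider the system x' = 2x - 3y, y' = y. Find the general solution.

Coefficient matrix A = [[2, -3], [0, 1]].
Characteristic polynomial det(A - λI) = λ^2 - 3λ + 2 = 0.
Eigenvalues λ = 2, 1.
For λ=2: (A-λI) row 1 is [0, -3], so an eigenvector is (1, 0).
For λ=1: (A-λI) row 1 is [1, -3], so an eigenvector is (-3, -1).
General solution: C_1e^(2t)(1,0) + C_2e^(t)(-3,-1).

x(t) = C_1e^(2t) - 3C_2e^(t), y(t) = -C_2e^(t)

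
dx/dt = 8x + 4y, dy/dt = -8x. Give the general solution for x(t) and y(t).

Coefficient matrix A = [[8, 4], [-8, 0]].
Characteristic polynomial det(A - λI) = λ^2 - 8λ + 32 = 0.
Eigenvalues λ = 4 ± 4i (complex conjugate pair).
For λ=4+4i: an eigenvector is (-1,1) - i(0,1) = (-1, 1 - i).
A real fundamental pair from Re and Im of e^((4+4i)t)v: X_1 = e^(4t)(cos(4t)·(-1,1) + sin(4t)·(0,1)), X_2 = e^(4t)(sin(4t)·(-1,1) - cos(4t)·(0,1)).
General solution: K_1X_1 + K_2X_2.

x(t) = -K_1e^(4t)cos(4t) - K_2e^(4t)sin(4t), y(t) = K_1e^(4t)sin(4t) + K_1e^(4t)cos(4t) + K_2e^(4t)sin(4t) - K_2e^(4t)cos(4t)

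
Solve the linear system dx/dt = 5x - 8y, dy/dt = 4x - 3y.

Coefficient matrix A = [[5, -8], [4, -3]].
Characteristic polynomial det(A - λI) = λ^2 - 2λ + 17 = 0.
Eigenvalues λ = 1 ± 4i (complex conjugate pair).
For λ=1+4i: an eigenvector is (-1,-1) - i(1,0) = (-1 - i, -1).
A real fundamental pair from Re and Im of e^((1+4i)t)v: X_1 = e^(t)(cos(4t)·(-1,-1) + sin(4t)·(1,0)), X_2 = e^(t)(sin(4t)·(-1,-1) - cos(4t)·(1,0)).
General solution: K_1X_1 + K_2X_2.

x(t) = K_1e^(t)sin(4t) - K_1e^(t)cos(4t) - K_2e^(t)sin(4t) - K_2e^(t)cos(4t), y(t) = -K_1e^(t)cos(4t) - K_2e^(t)sin(4t)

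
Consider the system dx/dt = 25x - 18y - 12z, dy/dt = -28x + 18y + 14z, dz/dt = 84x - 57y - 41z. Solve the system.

Coefficient matrix A = [[25, -18, -12], [-28, 18, 14], [84, -57, -41]].
det(A - λI) = 0 gives eigenvalues λ = 1, 4, -3.
For λ=1: eigenvector (1,0,2).
For λ=4: eigenvector (-2,1,-5).
For λ=-3: eigenvector (0,-2,3).
General solution: C_1e^(t)(1,0,2) + C_2e^(4t)(-2,1,-5) + C_3e^(-3t)(0,-2,3).

x(t) = C_1e^(t) - 2C_2e^(4t), y(t) = C_2e^(4t) - 2C_3e^(-3t), z(t) = 2C_1e^(t) - 5C_2e^(4t) + 3C_3e^(-3t)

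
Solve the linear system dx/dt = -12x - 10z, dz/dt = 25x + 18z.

Coefficient matrix A = [[-12, -10], [25, 18]].
Characteristic polynomial det(A - λI) = λ^2 - 6λ + 34 = 0.
Eigenvalues λ = 3 ± 5i (complex conjugate pair).
For λ=3+5i: an eigenvector is (1,-1) - i(-1,2) = (1 + i, -1 - 2i).
A real fundamental pair from Re and Im of e^((3+5i)t)v: X_1 = e^(3t)(cos(5t)·(1,-1) + sin(5t)·(-1,2)), X_2 = e^(3t)(sin(5t)·(1,-1) - cos(5t)·(-1,2)).
General solution: K_1X_1 + K_2X_2.

x(t) = -K_1e^(3t)sin(5t) + K_1e^(3t)cos(5t) + K_2e^(3t)sin(5t) + K_2e^(3t)cos(5t), z(t) = 2K_1e^(3t)sin(5t) - K_1e^(3t)cos(5t) - K_2e^(3t)sin(5t) - 2K_2e^(3t)cos(5t)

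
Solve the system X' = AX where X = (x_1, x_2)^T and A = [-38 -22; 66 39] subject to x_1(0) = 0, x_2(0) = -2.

Coefficient matrix A = [[-38, -22], [66, 39]].
Characteristic polynomial det(A - λI) = λ^2 - λ - 30 = 0.
Eigenvalues λ = 6, -5.
For λ=6: (A-λI) row 1 is [-44, -22], so an eigenvector is (-1, 2).
For λ=-5: (A-λI) row 1 is [-33, -22], so an eigenvector is (2, -3).
General solution: C_1e^(6t)(-1,2) + C_2e^(-5t)(2,-3).
Applying x_1(0)=0, x_2(0)=-2 gives C_1=-4, C_2=-2.

x_1(t) = 4e^(6t) - 4e^(-5t), x_2(t) = -8e^(6t) + 6e^(-5t)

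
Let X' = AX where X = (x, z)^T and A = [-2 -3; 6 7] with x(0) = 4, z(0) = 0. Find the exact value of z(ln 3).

A = [[-2,-3],[6,7]]; eigenvalues λ = 1, 4.
Eigenvectors: (1,-1) for λ=1, (-1,2) for λ=4.
From the initial condition, c_1 = 8, c_2 = 4.
z(ln 3) = (8)(3^1)(-1) + (4)(3^4)(2) = 624.

624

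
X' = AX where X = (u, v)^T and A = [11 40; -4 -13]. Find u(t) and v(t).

u(t) = -K_1e^(-t)sin(4t) + 3K_1e^(-t)cos(4t) + 3K_2e^(-t)sin(4t) + K_2e^(-t)cos(4t), v(t) = -K_1e^(-t)cos(4t) - K_2e^(-t)sin(4t)

Coefficient matrix A = [[11, 40], [-4, -13]].
Characteristic polynomial det(A - λI) = λ^2 + 2λ + 17 = 0.
Eigenvalues λ = -1 ± 4i (complex conjugate pair).
For λ=-1+4i: an eigenvector is (3,-1) - i(-1,0) = (3 + i, -1).
A real fundamental pair from Re and Im of e^((-1+4i)t)v: X_1 = e^(-t)(cos(4t)·(3,-1) + sin(4t)·(-1,0)), X_2 = e^(-t)(sin(4t)·(3,-1) - cos(4t)·(-1,0)).
General solution: K_1X_1 + K_2X_2.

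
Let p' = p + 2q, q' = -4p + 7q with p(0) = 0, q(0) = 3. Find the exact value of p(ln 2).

72

A = [[1,2],[-4,7]]; eigenvalues λ = 3, 5.
Eigenvectors: (1,1) for λ=3, (1,2) for λ=5.
From the initial condition, c_1 = -3, c_2 = 3.
p(ln 2) = (-3)(2^3)(1) + (3)(2^5)(1) = 72.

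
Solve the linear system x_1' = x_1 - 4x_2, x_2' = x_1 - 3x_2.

x_1(t) = -2K_1e^(-t) - 2K_2te^(-t) + 3K_2e^(-t), x_2(t) = -K_1e^(-t) - K_2te^(-t) + 2K_2e^(-t)

Coefficient matrix A = [[1, -4], [1, -3]].
Characteristic polynomial det(A - λI) = λ^2 + 2λ + 1 = 0.
Single eigenvalue λ = -1 with algebraic multiplicity 2.
Eigenvector v = (-2,-1); generalized eigenvector w with (A-λI)w=v is (3,2).
General solution: e^(-t)[K_1·v + K_2·(t·v + w)].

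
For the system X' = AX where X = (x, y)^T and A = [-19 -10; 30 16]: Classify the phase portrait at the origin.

saddle

A = [[-19,-10],[30,16]]; det(A-λI) = λ^2 + 3λ - 4.
λ = -4, 1: opposite signs.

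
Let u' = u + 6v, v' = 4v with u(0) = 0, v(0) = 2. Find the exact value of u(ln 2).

A = [[1,6],[0,4]]; eigenvalues λ = 4, 1.
Eigenvectors: (-2,-1) for λ=4, (1,0) for λ=1.
From the initial condition, c_1 = -2, c_2 = -4.
u(ln 2) = (-2)(2^4)(-2) + (-4)(2^1)(1) = 56.

56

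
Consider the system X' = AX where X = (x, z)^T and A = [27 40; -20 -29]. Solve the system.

Coefficient matrix A = [[27, 40], [-20, -29]].
Characteristic polynomial det(A - λI) = λ^2 + 2λ + 17 = 0.
Eigenvalues λ = -1 ± 4i (complex conjugate pair).
For λ=-1+4i: an eigenvector is (3,-2) - i(1,-1) = (3 - i, -2 + i).
A real fundamental pair from Re and Im of e^((-1+4i)t)v: X_1 = e^(-t)(cos(4t)·(3,-2) + sin(4t)·(1,-1)), X_2 = e^(-t)(sin(4t)·(3,-2) - cos(4t)·(1,-1)).
General solution: C_1X_1 + C_2X_2.

x(t) = C_1e^(-t)sin(4t) + 3C_1e^(-t)cos(4t) + 3C_2e^(-t)sin(4t) - C_2e^(-t)cos(4t), z(t) = -C_1e^(-t)sin(4t) - 2C_1e^(-t)cos(4t) - 2C_2e^(-t)sin(4t) + C_2e^(-t)cos(4t)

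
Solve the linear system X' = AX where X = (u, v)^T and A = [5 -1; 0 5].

Coefficient matrix A = [[5, -1], [0, 5]].
Characteristic polynomial det(A - λI) = λ^2 - 10λ + 25 = 0.
Single eigenvalue λ = 5 with algebraic multiplicity 2.
Eigenvector v = (-1,0); generalized eigenvector w with (A-λI)w=v is (-3,1).
General solution: e^(5t)[c_1·v + c_2·(t·v + w)].

u(t) = -c_1e^(5t) - c_2te^(5t) - 3c_2e^(5t), v(t) = c_2e^(5t)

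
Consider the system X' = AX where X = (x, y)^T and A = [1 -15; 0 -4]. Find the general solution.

x(t) = -K_1e^(t) - 3K_2e^(-4t), y(t) = -K_2e^(-4t)

Coefficient matrix A = [[1, -15], [0, -4]].
Characteristic polynomial det(A - λI) = λ^2 + 3λ - 4 = 0.
Eigenvalues λ = 1, -4.
For λ=1: (A-λI) row 1 is [0, -15], so an eigenvector is (-1, 0).
For λ=-4: (A-λI) row 1 is [5, -15], so an eigenvector is (-3, -1).
General solution: K_1e^(t)(-1,0) + K_2e^(-4t)(-3,-1).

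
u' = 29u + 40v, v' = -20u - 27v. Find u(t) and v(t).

u(t) = 3c_1e^(t)sin(4t) - c_1e^(t)cos(4t) - c_2e^(t)sin(4t) - 3c_2e^(t)cos(4t), v(t) = -2c_1e^(t)sin(4t) + c_1e^(t)cos(4t) + c_2e^(t)sin(4t) + 2c_2e^(t)cos(4t)

Coefficient matrix A = [[29, 40], [-20, -27]].
Characteristic polynomial det(A - λI) = λ^2 - 2λ + 17 = 0.
Eigenvalues λ = 1 ± 4i (complex conjugate pair).
For λ=1+4i: an eigenvector is (-1,1) - i(3,-2) = (-1 - 3i, 1 + 2i).
A real fundamental pair from Re and Im of e^((1+4i)t)v: X_1 = e^(t)(cos(4t)·(-1,1) + sin(4t)·(3,-2)), X_2 = e^(t)(sin(4t)·(-1,1) - cos(4t)·(3,-2)).
General solution: c_1X_1 + c_2X_2.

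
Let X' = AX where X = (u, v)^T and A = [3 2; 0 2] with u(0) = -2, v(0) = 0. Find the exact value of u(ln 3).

-54

A = [[3,2],[0,2]]; eigenvalues λ = 3, 2.
Eigenvectors: (1,0) for λ=3, (-2,1) for λ=2.
From the initial condition, c_1 = -2, c_2 = 0.
u(ln 3) = (-2)(3^3)(1) + (0)(3^2)(-2) = -54.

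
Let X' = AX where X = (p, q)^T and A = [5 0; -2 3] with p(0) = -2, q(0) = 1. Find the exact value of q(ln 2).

A = [[5,0],[-2,3]]; eigenvalues λ = 5, 3.
Eigenvectors: (-1,1) for λ=5, (0,-1) for λ=3.
From the initial condition, c_1 = 2, c_2 = 1.
q(ln 2) = (2)(2^5)(1) + (1)(2^3)(-1) = 56.

56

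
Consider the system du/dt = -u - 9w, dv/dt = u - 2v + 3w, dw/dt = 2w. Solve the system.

u(t) = 3c_1e^(2t) + c_3e^(-t), v(t) = c_2e^(-2t) + c_3e^(-t), w(t) = -c_1e^(2t)

Coefficient matrix A = [[-1, 0, -9], [1, -2, 3], [0, 0, 2]].
det(A - λI) = 0 gives eigenvalues λ = 2, -2, -1.
For λ=2: eigenvector (3,0,-1).
For λ=-2: eigenvector (0,1,0).
For λ=-1: eigenvector (1,1,0).
General solution: c_1e^(2t)(3,0,-1) + c_2e^(-2t)(0,1,0) + c_3e^(-t)(1,1,0).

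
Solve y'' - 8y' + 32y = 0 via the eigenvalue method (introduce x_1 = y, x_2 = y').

y(t) = c_1e^(4t)cos(4t) + c_2e^(4t)sin(4t)

Let x_1 = y, x_2 = y'. Then x_1' = x_2 and x_2' = -32x_1 + 8x_2.
A = [[0,1],[-32,8]]; det(A-λI) = λ^2 - 8λ + 32.
Eigenvalues λ = 4 ± 4i.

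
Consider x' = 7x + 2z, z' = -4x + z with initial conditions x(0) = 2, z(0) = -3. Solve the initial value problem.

Coefficient matrix A = [[7, 2], [-4, 1]].
Characteristic polynomial det(A - λI) = λ^2 - 8λ + 15 = 0.
Eigenvalues λ = 5, 3.
For λ=5: (A-λI) row 1 is [2, 2], so an eigenvector is (1, -1).
For λ=3: (A-λI) row 1 is [4, 2], so an eigenvector is (-1, 2).
General solution: c_1e^(5t)(1,-1) + c_2e^(3t)(-1,2).
Applying x(0)=2, z(0)=-3 gives c_1=1, c_2=-1.

x(t) = e^(5t) + e^(3t), z(t) = -e^(5t) - 2e^(3t)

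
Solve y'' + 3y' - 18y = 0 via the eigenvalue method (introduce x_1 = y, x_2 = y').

y(t) = c_1e^(-6t) + c_2e^(3t)

Let x_1 = y, x_2 = y'. Then x_1' = x_2 and x_2' = 18x_1 - 3x_2.
A = [[0,1],[18,-3]]; det(A-λI) = λ^2 + 3λ - 18.
Eigenvalues λ = -6, 3 with eigenvectors (1,-6), (1,3).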